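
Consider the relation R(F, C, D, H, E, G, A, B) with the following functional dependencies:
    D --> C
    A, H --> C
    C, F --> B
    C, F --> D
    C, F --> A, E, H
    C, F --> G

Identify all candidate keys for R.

{A, F, H}, {C, F}, {D, F}

{F} never appears on the right of any FD, so every key must include it.
{C, F}⁺ = {A, B, C, D, E, F, G, H} — all of the relation — so {C, F} is a candidate key.
{D, F}⁺ = {A, B, C, D, E, F, G, H} — all of the relation — so {D, F} is a candidate key.
{A, F, H}⁺ = {A, B, C, D, E, F, G, H} — all of the relation — so {A, F, H} is a candidate key.
Any other superkey properly contains one of these, so there are no further candidate keys.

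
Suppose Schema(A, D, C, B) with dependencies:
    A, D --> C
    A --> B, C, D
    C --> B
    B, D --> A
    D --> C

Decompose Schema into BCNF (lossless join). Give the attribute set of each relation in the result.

{A, C, D}; {B, C}

Candidate keys of the original relation: {A}, {D}.
{A, B, C, D}: {C} determines {B, C} here but is not a superkey — split on C --> B, giving {B, C} and {A, C, D}.
{B, C}: every determinant is a superkey — BCNF.
{A, C, D}: every determinant is a superkey — BCNF.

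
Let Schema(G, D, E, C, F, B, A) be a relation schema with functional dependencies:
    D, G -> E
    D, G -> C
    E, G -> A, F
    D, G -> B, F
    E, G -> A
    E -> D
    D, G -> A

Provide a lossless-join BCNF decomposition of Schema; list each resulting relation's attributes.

Candidate keys of the original relation: {D, G}, {E, G}.
Within {A, B, C, D, E, F, G}: {E}⁺ ∩ {A, B, C, D, E, F, G} = {D, E}, not the whole set, so E -> D violates BCNF; decompose into {D, E} and {A, B, C, E, F, G}.
{D, E}: every determinant is a superkey — BCNF.
{A, B, C, E, F, G}: every determinant is a superkey — BCNF.

{A, B, C, E, F, G}; {D, E}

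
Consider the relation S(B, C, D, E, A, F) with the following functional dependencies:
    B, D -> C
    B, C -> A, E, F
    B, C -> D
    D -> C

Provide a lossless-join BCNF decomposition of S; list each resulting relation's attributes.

{A, B, D, E, F}; {C, D}

Candidate keys of the original relation: {B, C}, {B, D}.
{A, B, C, D, E, F}: {D} determines {C, D} here but is not a superkey — split on D -> C, giving {C, D} and {A, B, D, E, F}.
{C, D} is in BCNF.
{A, B, D, E, F} is in BCNF.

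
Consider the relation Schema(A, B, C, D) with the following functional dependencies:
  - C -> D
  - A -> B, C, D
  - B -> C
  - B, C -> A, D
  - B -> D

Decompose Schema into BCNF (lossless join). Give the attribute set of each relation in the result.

{A, B, C}; {C, D}

Candidate keys of the original relation: {A}, {B}.
{A, B, C, D}: {C} determines {C, D} here but is not a superkey — split on C -> D, giving {C, D} and {A, B, C}.
{C, D} has no BCNF violation.
{A, B, C} has no BCNF violation.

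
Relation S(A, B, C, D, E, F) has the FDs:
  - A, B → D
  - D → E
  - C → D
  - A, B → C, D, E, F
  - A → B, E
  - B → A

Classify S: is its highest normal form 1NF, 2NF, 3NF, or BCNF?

2NF

Candidate keys: {A}, {B}. Prime attributes: {A, B}.
D → E: {D}⁺ = {D, E}, which is not all of the attributes, so the left side is not a superkey — BCNF is violated.
D → E has non-prime {E} on the right and a non-superkey on the left, so 3NF fails.
With only single-attribute keys there can be no partial dependency, so 2NF holds.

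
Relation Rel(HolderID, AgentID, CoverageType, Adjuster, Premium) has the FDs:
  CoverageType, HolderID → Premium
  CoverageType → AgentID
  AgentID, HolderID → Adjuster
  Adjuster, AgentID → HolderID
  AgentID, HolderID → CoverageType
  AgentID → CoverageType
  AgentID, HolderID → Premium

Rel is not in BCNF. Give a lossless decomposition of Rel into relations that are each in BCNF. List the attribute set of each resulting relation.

{Adjuster, CoverageType, HolderID, Premium}; {AgentID, CoverageType}

Candidate keys of the original relation: {Adjuster, AgentID}, {Adjuster, CoverageType}, {AgentID, HolderID}, {CoverageType, HolderID}.
In {Adjuster, AgentID, CoverageType, HolderID, Premium}, {CoverageType} is not a superkey ({CoverageType}⁺ restricted to this set is {AgentID, CoverageType}), so split on CoverageType → AgentID into {AgentID, CoverageType} and {Adjuster, CoverageType, HolderID, Premium}.
{AgentID, CoverageType}: every determinant is a superkey — BCNF.
{Adjuster, CoverageType, HolderID, Premium}: every determinant is a superkey — BCNF.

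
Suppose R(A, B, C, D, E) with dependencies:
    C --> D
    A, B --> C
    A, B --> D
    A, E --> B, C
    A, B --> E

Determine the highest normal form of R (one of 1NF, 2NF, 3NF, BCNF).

Candidate keys: {A, B}, {A, E}. Prime attributes: {A, B, E}.
For C --> D we have {C}⁺ = {C, D}; {C} is not a superkey, so BCNF fails.
Because {D} is non-prime and the left side of C --> D is not a superkey, the relation is not in 3NF.
No proper subset of a key has a non-prime attribute in its closure, so there is no partial dependency; 2NF holds.

2NF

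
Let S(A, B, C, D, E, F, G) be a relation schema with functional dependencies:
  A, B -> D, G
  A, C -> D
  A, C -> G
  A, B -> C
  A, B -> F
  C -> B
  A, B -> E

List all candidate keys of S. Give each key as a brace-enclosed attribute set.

{A} never appears on the right of any FD, so every key must include it.
{A, B}⁺ = {A, B, C, D, E, F, G} — all of the relation — so {A, B} is a candidate key.
{A, C}⁺ = {A, B, C, D, E, F, G} — all of the relation — so {A, C} is a candidate key.
No proper subset of any of these is a key, and no other minimal superkey exists.

{A, B}, {A, C}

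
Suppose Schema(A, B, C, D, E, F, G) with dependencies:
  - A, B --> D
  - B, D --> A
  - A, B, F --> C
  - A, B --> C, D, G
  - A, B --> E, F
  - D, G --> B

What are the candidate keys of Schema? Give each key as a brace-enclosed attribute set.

{A, B}⁺ = {A, B, C, D, E, F, G} — all of the relation — so {A, B} is a candidate key.
{B, D}⁺ = {A, B, C, D, E, F, G} — all of the relation — so {B, D} is a candidate key.
{D, G}⁺ = {A, B, C, D, E, F, G} — all of the relation — so {D, G} is a candidate key.
These are minimal and exhaustive — every other superkey contains one of them.

{A, B}, {B, D}, {D, G}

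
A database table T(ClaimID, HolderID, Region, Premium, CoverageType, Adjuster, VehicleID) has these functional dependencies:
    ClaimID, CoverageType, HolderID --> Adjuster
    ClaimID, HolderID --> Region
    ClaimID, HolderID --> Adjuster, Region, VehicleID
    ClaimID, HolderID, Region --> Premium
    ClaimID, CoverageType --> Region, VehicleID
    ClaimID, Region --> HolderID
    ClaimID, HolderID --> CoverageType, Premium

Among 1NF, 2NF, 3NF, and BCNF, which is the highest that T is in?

Candidate keys: {ClaimID, CoverageType}, {ClaimID, HolderID}, {ClaimID, Region}. Prime attributes: {ClaimID, CoverageType, HolderID, Region}.
Each dependency's left side is a superkey — BCNF holds.

BCNF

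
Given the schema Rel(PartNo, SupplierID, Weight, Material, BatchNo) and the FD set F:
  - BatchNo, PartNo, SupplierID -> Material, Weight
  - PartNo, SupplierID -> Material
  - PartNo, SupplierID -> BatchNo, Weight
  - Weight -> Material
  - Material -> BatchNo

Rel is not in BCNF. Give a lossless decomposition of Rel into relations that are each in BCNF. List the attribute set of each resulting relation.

{BatchNo, Material}; {Material, Weight}; {PartNo, SupplierID, Weight}

Candidate key of the original relation: {PartNo, SupplierID}.
Within {BatchNo, Material, PartNo, SupplierID, Weight}: {Weight}⁺ ∩ {BatchNo, Material, PartNo, SupplierID, Weight} = {BatchNo, Material, Weight}, not the whole set, so Weight -> BatchNo, Material violates BCNF; decompose into {BatchNo, Material, Weight} and {PartNo, SupplierID, Weight}.
Within {BatchNo, Material, Weight}: {Material}⁺ ∩ {BatchNo, Material, Weight} = {BatchNo, Material}, not the whole set, so Material -> BatchNo violates BCNF; decompose into {BatchNo, Material} and {Material, Weight}.
{BatchNo, Material} has no BCNF violation.
{Material, Weight} has no BCNF violation.
{PartNo, SupplierID, Weight} has no BCNF violation.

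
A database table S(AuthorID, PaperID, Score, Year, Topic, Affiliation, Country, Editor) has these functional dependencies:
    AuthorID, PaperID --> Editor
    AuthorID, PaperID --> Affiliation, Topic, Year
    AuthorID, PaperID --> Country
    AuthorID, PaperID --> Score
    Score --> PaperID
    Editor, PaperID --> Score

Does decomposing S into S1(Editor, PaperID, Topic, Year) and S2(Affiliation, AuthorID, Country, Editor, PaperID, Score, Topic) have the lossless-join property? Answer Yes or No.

The shared attributes are {Editor, PaperID, Topic} and {Editor, PaperID, Topic}⁺ = {Editor, PaperID, Score, Topic}.
S1 ⊄ {Editor, PaperID, Score, Topic} and S2 ⊄ {Editor, PaperID, Score, Topic}, so the split is lossy.

No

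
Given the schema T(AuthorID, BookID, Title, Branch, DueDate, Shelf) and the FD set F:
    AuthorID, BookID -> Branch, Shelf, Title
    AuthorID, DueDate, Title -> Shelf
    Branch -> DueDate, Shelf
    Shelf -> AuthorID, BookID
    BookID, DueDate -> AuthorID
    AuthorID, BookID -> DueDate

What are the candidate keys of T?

{Branch}⁺ = {AuthorID, BookID, Branch, DueDate, Shelf, Title} — all of the relation — so {Branch} is a candidate key.
{Shelf}⁺ = {AuthorID, BookID, Branch, DueDate, Shelf, Title} — all of the relation — so {Shelf} is a candidate key.
{AuthorID, BookID}⁺ = {AuthorID, BookID, Branch, DueDate, Shelf, Title} — all of the relation — so {AuthorID, BookID} is a candidate key.
{BookID, DueDate}⁺ = {AuthorID, BookID, Branch, DueDate, Shelf, Title} — all of the relation — so {BookID, DueDate} is a candidate key.
{AuthorID, DueDate, Title}⁺ = {AuthorID, BookID, Branch, DueDate, Shelf, Title} — all of the relation — so {AuthorID, DueDate, Title} is a candidate key.
These are minimal and exhaustive — every other superkey contains one of them.

{AuthorID, BookID}, {AuthorID, DueDate, Title}, {BookID, DueDate}, {Branch}, {Shelf}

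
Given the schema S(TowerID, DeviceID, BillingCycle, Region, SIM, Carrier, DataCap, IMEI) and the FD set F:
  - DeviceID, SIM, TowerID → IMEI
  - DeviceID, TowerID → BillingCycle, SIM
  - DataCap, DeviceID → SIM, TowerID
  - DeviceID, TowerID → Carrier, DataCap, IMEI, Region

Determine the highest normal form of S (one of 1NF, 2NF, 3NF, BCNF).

Candidate keys: {DataCap, DeviceID}, {DeviceID, TowerID}. Prime attributes: {DataCap, DeviceID, TowerID}.
The left-hand side of every FD is a superkey, so BCNF is satisfied.

BCNF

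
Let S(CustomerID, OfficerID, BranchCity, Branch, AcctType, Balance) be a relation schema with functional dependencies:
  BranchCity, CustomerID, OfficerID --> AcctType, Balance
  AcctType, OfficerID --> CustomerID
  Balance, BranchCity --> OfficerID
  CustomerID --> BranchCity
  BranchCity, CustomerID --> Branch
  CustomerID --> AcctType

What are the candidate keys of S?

{AcctType, OfficerID}⁺ = {AcctType, Balance, Branch, BranchCity, CustomerID, OfficerID}, which is every attribute, so {AcctType, OfficerID} is a candidate key.
{Balance, CustomerID}⁺ = {AcctType, Balance, Branch, BranchCity, CustomerID, OfficerID}, which is every attribute, so {Balance, CustomerID} is a candidate key.
{CustomerID, OfficerID}⁺ = {AcctType, Balance, Branch, BranchCity, CustomerID, OfficerID}, which is every attribute, so {CustomerID, OfficerID} is a candidate key.
{AcctType, Balance, BranchCity}⁺ = {AcctType, Balance, Branch, BranchCity, CustomerID, OfficerID}, which is every attribute, so {AcctType, Balance, BranchCity} is a candidate key.
Any other superkey properly contains one of these, so there are no further candidate keys.

{AcctType, Balance, BranchCity}, {AcctType, OfficerID}, {Balance, CustomerID}, {CustomerID, OfficerID}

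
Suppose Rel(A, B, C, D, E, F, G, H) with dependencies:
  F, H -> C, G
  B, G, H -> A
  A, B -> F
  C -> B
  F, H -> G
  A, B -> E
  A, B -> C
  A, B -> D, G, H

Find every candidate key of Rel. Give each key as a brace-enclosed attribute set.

{A, B}, {A, C}, {B, G, H}, {C, G, H}, {F, H}

{A, B}⁺ = {A, B, C, D, E, F, G, H}, which is every attribute, so {A, B} is a candidate key.
{A, C}⁺ = {A, B, C, D, E, F, G, H}, which is every attribute, so {A, C} is a candidate key.
{F, H}⁺ = {A, B, C, D, E, F, G, H}, which is every attribute, so {F, H} is a candidate key.
{B, G, H}⁺ = {A, B, C, D, E, F, G, H}, which is every attribute, so {B, G, H} is a candidate key.
{C, G, H}⁺ = {A, B, C, D, E, F, G, H}, which is every attribute, so {C, G, H} is a candidate key.
No proper subset of any of these is a key, and no other minimal superkey exists.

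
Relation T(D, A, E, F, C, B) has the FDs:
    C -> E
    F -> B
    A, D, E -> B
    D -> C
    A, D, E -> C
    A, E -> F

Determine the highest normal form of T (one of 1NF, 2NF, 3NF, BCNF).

Candidate key: {A, D}. Prime attributes: {A, D}.
For C -> E we have {C}⁺ = {C, E}; {C} is not a superkey, so BCNF fails.
C -> E determines the non-prime attribute {E} from a non-superkey — 3NF is violated.
Since {D} ⊂ {A, D} and {D}⁺ ⊇ {C, E} with {C, E} non-prime, there is a partial dependency; 2NF fails.

1NF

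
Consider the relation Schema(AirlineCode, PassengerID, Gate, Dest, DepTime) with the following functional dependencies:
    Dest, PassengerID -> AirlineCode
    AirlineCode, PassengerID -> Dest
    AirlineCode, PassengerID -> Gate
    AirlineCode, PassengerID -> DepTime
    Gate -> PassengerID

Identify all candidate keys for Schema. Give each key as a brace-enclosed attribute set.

{AirlineCode, Gate}, {AirlineCode, PassengerID}, {Dest, Gate}, {Dest, PassengerID}

{AirlineCode, Gate}⁺ = {AirlineCode, DepTime, Dest, Gate, PassengerID}, which is every attribute, so {AirlineCode, Gate} is a candidate key.
{AirlineCode, PassengerID}⁺ = {AirlineCode, DepTime, Dest, Gate, PassengerID}, which is every attribute, so {AirlineCode, PassengerID} is a candidate key.
{Dest, Gate}⁺ = {AirlineCode, DepTime, Dest, Gate, PassengerID}, which is every attribute, so {Dest, Gate} is a candidate key.
{Dest, PassengerID}⁺ = {AirlineCode, DepTime, Dest, Gate, PassengerID}, which is every attribute, so {Dest, PassengerID} is a candidate key.
These are minimal and exhaustive — every other superkey contains one of them.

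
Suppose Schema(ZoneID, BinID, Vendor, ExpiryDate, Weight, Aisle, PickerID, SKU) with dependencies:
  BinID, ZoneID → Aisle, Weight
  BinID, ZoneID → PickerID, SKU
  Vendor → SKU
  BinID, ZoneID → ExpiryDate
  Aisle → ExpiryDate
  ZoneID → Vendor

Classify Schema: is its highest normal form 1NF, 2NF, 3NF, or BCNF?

1NF

Candidate key: {BinID, ZoneID}. Prime attributes: {BinID, ZoneID}.
Vendor → SKU breaks BCNF: {Vendor}⁺ = {SKU, Vendor}, so {Vendor} is not a superkey.
Vendor → SKU has non-prime {SKU} on the right and a non-superkey on the left, so 3NF fails.
Since {ZoneID} ⊂ {BinID, ZoneID} and {ZoneID}⁺ ⊇ {SKU, Vendor} with {SKU, Vendor} non-prime, there is a partial dependency; 2NF fails.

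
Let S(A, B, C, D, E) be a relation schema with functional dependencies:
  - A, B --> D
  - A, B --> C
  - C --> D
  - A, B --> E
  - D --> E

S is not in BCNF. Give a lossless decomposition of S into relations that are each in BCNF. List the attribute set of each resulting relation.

Candidate key of the original relation: {A, B}.
In {A, B, C, D, E}, {C} is not a superkey ({C}⁺ restricted to this set is {C, D, E}), so split on C --> D, E into {C, D, E} and {A, B, C}.
In {C, D, E}, {D} is not a superkey ({D}⁺ restricted to this set is {D, E}), so split on D --> E into {D, E} and {C, D}.
{D, E}: every determinant is a superkey — BCNF.
{C, D}: every determinant is a superkey — BCNF.
{A, B, C}: every determinant is a superkey — BCNF.

{A, B, C}; {C, D}; {D, E}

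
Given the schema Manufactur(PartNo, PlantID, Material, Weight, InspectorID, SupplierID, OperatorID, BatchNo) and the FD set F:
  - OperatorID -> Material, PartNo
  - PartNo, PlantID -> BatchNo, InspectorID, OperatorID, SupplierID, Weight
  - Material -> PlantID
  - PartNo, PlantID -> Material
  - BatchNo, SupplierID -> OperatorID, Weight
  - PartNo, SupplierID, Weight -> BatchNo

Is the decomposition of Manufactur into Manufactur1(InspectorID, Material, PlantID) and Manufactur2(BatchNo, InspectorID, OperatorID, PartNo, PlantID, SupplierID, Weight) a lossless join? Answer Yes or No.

No

The shared attributes are {InspectorID, PlantID} and {InspectorID, PlantID}⁺ = {InspectorID, PlantID}.
Manufactur1 ⊄ {InspectorID, PlantID} and Manufactur2 ⊄ {InspectorID, PlantID}, so the split is lossy.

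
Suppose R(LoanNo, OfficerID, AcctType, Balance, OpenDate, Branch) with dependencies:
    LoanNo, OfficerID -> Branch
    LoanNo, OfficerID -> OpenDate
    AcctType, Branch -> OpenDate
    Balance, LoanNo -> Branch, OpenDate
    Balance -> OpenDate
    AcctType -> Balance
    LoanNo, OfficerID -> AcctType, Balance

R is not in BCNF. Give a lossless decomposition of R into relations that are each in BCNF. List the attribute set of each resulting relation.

Candidate key of the original relation: {LoanNo, OfficerID}.
In {AcctType, Balance, Branch, LoanNo, OfficerID, OpenDate}, {AcctType, Branch} is not a superkey ({AcctType, Branch}⁺ restricted to this set is {AcctType, Balance, Branch, OpenDate}), so split on AcctType, Branch -> Balance, OpenDate into {AcctType, Balance, Branch, OpenDate} and {AcctType, Branch, LoanNo, OfficerID}.
In {AcctType, Balance, Branch, OpenDate}, {Balance} is not a superkey ({Balance}⁺ restricted to this set is {Balance, OpenDate}), so split on Balance -> OpenDate into {Balance, OpenDate} and {AcctType, Balance, Branch}.
{Balance, OpenDate} has no BCNF violation.
In {AcctType, Balance, Branch}, {AcctType} is not a superkey ({AcctType}⁺ restricted to this set is {AcctType, Balance}), so split on AcctType -> Balance into {AcctType, Balance} and {AcctType, Branch}.
{AcctType, Balance} has no BCNF violation.
{AcctType, Branch} has no BCNF violation.
In {AcctType, Branch, LoanNo, OfficerID}, {AcctType, LoanNo} is not a superkey ({AcctType, LoanNo}⁺ restricted to this set is {AcctType, Branch, LoanNo}), so split on AcctType, LoanNo -> Branch into {AcctType, Branch, LoanNo} and {AcctType, LoanNo, OfficerID}.
{AcctType, Branch, LoanNo} has no BCNF violation.
{AcctType, LoanNo, OfficerID} has no BCNF violation.

{AcctType, Balance}; {AcctType, Branch, LoanNo}; {AcctType, LoanNo, OfficerID}; {Balance, OpenDate}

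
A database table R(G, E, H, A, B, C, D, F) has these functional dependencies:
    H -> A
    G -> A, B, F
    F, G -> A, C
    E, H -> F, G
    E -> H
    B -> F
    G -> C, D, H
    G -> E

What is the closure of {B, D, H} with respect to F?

Start with {B, D, H}.
H -> A applies; add {A} → now {A, B, D, H}.
B -> F applies; add {F} → now {A, B, D, F, H}.
No further FD applies.

{A, B, D, F, H}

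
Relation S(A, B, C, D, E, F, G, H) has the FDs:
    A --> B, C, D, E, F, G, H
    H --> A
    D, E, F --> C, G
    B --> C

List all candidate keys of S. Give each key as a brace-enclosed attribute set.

Closure of {A} is {A, B, C, D, E, F, G, H}, the whole schema; {A} is a candidate key.
Closure of {H} is {A, B, C, D, E, F, G, H}, the whole schema; {H} is a candidate key.
Any other superkey properly contains one of these, so there are no further candidate keys.

{A}, {H}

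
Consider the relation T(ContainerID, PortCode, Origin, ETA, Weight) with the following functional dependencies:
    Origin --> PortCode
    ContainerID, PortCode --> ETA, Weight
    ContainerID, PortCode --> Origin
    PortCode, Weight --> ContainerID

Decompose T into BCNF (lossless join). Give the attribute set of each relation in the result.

{ContainerID, ETA, Origin, Weight}; {Origin, PortCode}

Candidate keys of the original relation: {ContainerID, Origin}, {ContainerID, PortCode}, {Origin, Weight}, {PortCode, Weight}.
In {ContainerID, ETA, Origin, PortCode, Weight}, {Origin} is not a superkey ({Origin}⁺ restricted to this set is {Origin, PortCode}), so split on Origin --> PortCode into {Origin, PortCode} and {ContainerID, ETA, Origin, Weight}.
{Origin, PortCode}: every determinant is a superkey — BCNF.
{ContainerID, ETA, Origin, Weight}: every determinant is a superkey — BCNF.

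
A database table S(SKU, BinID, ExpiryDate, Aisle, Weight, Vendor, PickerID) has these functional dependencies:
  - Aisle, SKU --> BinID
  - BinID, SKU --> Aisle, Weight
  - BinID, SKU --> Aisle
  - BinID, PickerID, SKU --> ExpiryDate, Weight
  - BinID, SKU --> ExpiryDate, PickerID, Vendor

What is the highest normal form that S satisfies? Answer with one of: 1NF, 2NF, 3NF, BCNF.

Candidate keys: {Aisle, SKU}, {BinID, SKU}. Prime attributes: {Aisle, BinID, SKU}.
Each dependency's left side is a superkey — BCNF holds.

BCNF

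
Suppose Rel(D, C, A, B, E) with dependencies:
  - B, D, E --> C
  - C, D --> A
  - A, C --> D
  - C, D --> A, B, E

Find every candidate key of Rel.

{A, C} is a candidate key since {A, C}⁺ = {A, B, C, D, E} covers every attribute.
{C, D} is a candidate key since {C, D}⁺ = {A, B, C, D, E} covers every attribute.
{B, D, E} is a candidate key since {B, D, E}⁺ = {A, B, C, D, E} covers every attribute.
Any other superkey properly contains one of these, so there are no further candidate keys.

{A, C}, {B, D, E}, {C, D}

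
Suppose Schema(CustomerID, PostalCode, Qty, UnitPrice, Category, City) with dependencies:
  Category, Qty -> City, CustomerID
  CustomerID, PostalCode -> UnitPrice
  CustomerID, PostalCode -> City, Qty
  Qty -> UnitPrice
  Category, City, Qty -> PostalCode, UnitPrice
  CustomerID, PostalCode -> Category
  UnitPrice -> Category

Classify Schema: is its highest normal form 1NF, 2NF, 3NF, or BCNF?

Candidate keys: {CustomerID, PostalCode}, {Qty}. Prime attributes: {CustomerID, PostalCode, Qty}.
UnitPrice -> Category: {UnitPrice}⁺ = {Category, UnitPrice}, which is not all of the attributes, so the left side is not a superkey — BCNF is violated.
UnitPrice -> Category has non-prime {Category} on the right and a non-superkey on the left, so 3NF fails.
Checking every proper subset of each key, none determines a non-prime attribute — 2NF is satisfied.

2NF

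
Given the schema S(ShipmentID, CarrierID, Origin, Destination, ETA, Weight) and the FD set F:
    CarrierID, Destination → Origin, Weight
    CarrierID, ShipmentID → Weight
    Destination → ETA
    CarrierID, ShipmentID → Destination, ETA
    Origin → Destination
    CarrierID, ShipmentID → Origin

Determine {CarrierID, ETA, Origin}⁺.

{CarrierID, Destination, ETA, Origin, Weight}

Start with {CarrierID, ETA, Origin}.
Origin → Destination applies; add {Destination} → now {CarrierID, Destination, ETA, Origin}.
CarrierID, Destination → Origin, Weight applies; add {Weight} → now {CarrierID, Destination, ETA, Origin, Weight}.
No further FD applies.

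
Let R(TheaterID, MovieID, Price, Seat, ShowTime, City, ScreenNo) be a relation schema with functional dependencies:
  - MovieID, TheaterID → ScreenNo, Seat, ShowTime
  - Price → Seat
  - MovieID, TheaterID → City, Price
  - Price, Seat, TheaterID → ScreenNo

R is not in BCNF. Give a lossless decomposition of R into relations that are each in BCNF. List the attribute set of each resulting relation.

{City, MovieID, Price, ShowTime, TheaterID}; {Price, ScreenNo, TheaterID}; {Price, Seat}

Candidate key of the original relation: {MovieID, TheaterID}.
In {City, MovieID, Price, ScreenNo, Seat, ShowTime, TheaterID}, {Price} is not a superkey ({Price}⁺ restricted to this set is {Price, Seat}), so split on Price → Seat into {Price, Seat} and {City, MovieID, Price, ScreenNo, ShowTime, TheaterID}.
{Price, Seat}: every determinant is a superkey — BCNF.
In {City, MovieID, Price, ScreenNo, ShowTime, TheaterID}, {Price, TheaterID} is not a superkey ({Price, TheaterID}⁺ restricted to this set is {Price, ScreenNo, TheaterID}), so split on Price, TheaterID → ScreenNo into {Price, ScreenNo, TheaterID} and {City, MovieID, Price, ShowTime, TheaterID}.
{Price, ScreenNo, TheaterID}: every determinant is a superkey — BCNF.
{City, MovieID, Price, ShowTime, TheaterID}: every determinant is a superkey — BCNF.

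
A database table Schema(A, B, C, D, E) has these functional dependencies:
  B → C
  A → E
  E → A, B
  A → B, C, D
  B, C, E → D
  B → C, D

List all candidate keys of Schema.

{A} is a candidate key since {A}⁺ = {A, B, C, D, E} covers every attribute.
{E} is a candidate key since {E}⁺ = {A, B, C, D, E} covers every attribute.
These are minimal and exhaustive — every other superkey contains one of them.

{A}, {E}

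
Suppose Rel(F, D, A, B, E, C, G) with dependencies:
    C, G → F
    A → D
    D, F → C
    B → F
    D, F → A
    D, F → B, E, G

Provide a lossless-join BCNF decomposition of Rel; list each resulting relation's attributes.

{A, B, C, E, G}; {A, D}; {C, F, G}

Candidate keys of the original relation: {A, B}, {A, C, G}, {A, F}, {B, D}, {C, D, G}, {D, F}.
{A, B, C, D, E, F, G}: {C, G} determines {C, F, G} here but is not a superkey — split on C, G → F, giving {C, F, G} and {A, B, C, D, E, G}.
{C, F, G} is in BCNF.
{A, B, C, D, E, G}: {A} determines {A, D} here but is not a superkey — split on A → D, giving {A, D} and {A, B, C, E, G}.
{A, D} is in BCNF.
{A, B, C, E, G} is in BCNF.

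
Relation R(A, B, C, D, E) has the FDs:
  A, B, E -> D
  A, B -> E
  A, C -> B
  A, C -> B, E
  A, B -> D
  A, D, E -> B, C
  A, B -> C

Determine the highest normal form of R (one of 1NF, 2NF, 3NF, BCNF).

BCNF

Candidate keys: {A, B}, {A, C}, {A, D, E}. Prime attributes: {A, B, C, D, E}.
Each dependency's left side is a superkey — BCNF holds.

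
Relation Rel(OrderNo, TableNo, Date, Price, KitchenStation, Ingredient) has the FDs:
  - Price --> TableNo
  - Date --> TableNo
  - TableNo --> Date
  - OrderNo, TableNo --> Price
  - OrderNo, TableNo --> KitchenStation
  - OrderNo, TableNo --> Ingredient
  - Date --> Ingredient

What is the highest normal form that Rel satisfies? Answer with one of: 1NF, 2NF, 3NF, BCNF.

1NF

Candidate keys: {Date, OrderNo}, {OrderNo, Price}, {OrderNo, TableNo}. Prime attributes: {Date, OrderNo, Price, TableNo}.
Price --> TableNo breaks BCNF: {Price}⁺ = {Date, Ingredient, Price, TableNo}, so {Price} is not a superkey.
Date --> Ingredient has non-prime {Ingredient} on the right and a non-superkey on the left, so 3NF fails.
Since {Date} ⊂ {Date, OrderNo} and {Date}⁺ ⊇ {Ingredient} with {Ingredient} non-prime, there is a partial dependency; 2NF fails.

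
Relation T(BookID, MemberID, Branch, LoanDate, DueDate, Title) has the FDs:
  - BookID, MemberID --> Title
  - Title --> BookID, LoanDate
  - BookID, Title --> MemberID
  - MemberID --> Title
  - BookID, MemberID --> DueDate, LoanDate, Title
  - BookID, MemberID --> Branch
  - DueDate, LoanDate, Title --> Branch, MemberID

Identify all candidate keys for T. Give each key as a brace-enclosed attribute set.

Closure of {MemberID} is {BookID, Branch, DueDate, LoanDate, MemberID, Title}, the whole schema; {MemberID} is a candidate key.
Closure of {Title} is {BookID, Branch, DueDate, LoanDate, MemberID, Title}, the whole schema; {Title} is a candidate key.
No proper subset of any of these is a key, and no other minimal superkey exists.

{MemberID}, {Title}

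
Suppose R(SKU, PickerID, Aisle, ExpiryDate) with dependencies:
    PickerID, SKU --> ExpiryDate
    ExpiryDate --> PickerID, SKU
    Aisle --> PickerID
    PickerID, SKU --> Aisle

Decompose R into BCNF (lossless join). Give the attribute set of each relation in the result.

Candidate keys of the original relation: {Aisle, SKU}, {ExpiryDate}, {PickerID, SKU}.
In {Aisle, ExpiryDate, PickerID, SKU}, {Aisle} is not a superkey ({Aisle}⁺ restricted to this set is {Aisle, PickerID}), so split on Aisle --> PickerID into {Aisle, PickerID} and {Aisle, ExpiryDate, SKU}.
{Aisle, PickerID} has no BCNF violation.
{Aisle, ExpiryDate, SKU} has no BCNF violation.

{Aisle, ExpiryDate, SKU}; {Aisle, PickerID}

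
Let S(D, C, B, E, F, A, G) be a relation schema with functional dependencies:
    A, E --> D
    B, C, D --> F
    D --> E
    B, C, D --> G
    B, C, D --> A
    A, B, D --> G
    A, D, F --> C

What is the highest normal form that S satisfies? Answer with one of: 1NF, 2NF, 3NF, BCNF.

Candidate keys: {A, B, C, E}, {A, B, D, F}, {A, B, E, F}, {B, C, D}. Prime attributes: {A, B, C, D, E, F}.
For A, E --> D we have {A, E}⁺ = {A, D, E}; {A, E} is not a superkey, so BCNF fails.
A, B, D --> G has non-prime {G} on the right and a non-superkey on the left, so 3NF fails.
{A, B, E} is a proper subset of the key {A, B, C, E}, and {A, B, E}⁺ contains the non-prime attribute {G} — a partial dependency, so 2NF is violated.

1NF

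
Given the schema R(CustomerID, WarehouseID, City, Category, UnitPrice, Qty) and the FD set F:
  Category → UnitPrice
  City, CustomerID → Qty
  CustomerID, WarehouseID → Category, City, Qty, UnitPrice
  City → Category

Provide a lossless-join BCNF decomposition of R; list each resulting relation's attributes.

{Category, City}; {Category, UnitPrice}; {City, CustomerID, Qty}; {City, CustomerID, WarehouseID}

Candidate key of the original relation: {CustomerID, WarehouseID}.
In {Category, City, CustomerID, Qty, UnitPrice, WarehouseID}, {Category} is not a superkey ({Category}⁺ restricted to this set is {Category, UnitPrice}), so split on Category → UnitPrice into {Category, UnitPrice} and {Category, City, CustomerID, Qty, WarehouseID}.
{Category, UnitPrice}: every determinant is a superkey — BCNF.
In {Category, City, CustomerID, Qty, WarehouseID}, {City, CustomerID} is not a superkey ({City, CustomerID}⁺ restricted to this set is {Category, City, CustomerID, Qty}), so split on City, CustomerID → Category, Qty into {Category, City, CustomerID, Qty} and {City, CustomerID, WarehouseID}.
In {Category, City, CustomerID, Qty}, {City} is not a superkey ({City}⁺ restricted to this set is {Category, City}), so split on City → Category into {Category, City} and {City, CustomerID, Qty}.
{Category, City}: every determinant is a superkey — BCNF.
{City, CustomerID, Qty}: every determinant is a superkey — BCNF.
{City, CustomerID, WarehouseID}: every determinant is a superkey — BCNF.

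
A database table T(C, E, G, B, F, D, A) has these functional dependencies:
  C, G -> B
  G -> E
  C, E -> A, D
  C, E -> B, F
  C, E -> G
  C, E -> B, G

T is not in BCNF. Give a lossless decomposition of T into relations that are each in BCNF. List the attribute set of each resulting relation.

{A, B, C, D, F, G}; {E, G}

Candidate keys of the original relation: {C, E}, {C, G}.
In {A, B, C, D, E, F, G}, {G} is not a superkey ({G}⁺ restricted to this set is {E, G}), so split on G -> E into {E, G} and {A, B, C, D, F, G}.
{E, G}: every determinant is a superkey — BCNF.
{A, B, C, D, F, G}: every determinant is a superkey — BCNF.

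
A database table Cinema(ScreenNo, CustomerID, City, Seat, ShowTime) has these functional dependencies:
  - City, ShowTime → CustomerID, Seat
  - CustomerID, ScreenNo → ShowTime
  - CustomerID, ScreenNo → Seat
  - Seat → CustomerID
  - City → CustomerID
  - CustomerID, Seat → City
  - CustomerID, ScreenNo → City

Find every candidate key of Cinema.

Attributes never on any right-hand side: {ScreenNo} — every candidate key must contain it.
{City, ScreenNo}⁺ = {City, CustomerID, ScreenNo, Seat, ShowTime} — all of the relation — so {City, ScreenNo} is a candidate key.
{CustomerID, ScreenNo}⁺ = {City, CustomerID, ScreenNo, Seat, ShowTime} — all of the relation — so {CustomerID, ScreenNo} is a candidate key.
{ScreenNo, Seat}⁺ = {City, CustomerID, ScreenNo, Seat, ShowTime} — all of the relation — so {ScreenNo, Seat} is a candidate key.
These are minimal and exhaustive — every other superkey contains one of them.

{City, ScreenNo}, {CustomerID, ScreenNo}, {ScreenNo, Seat}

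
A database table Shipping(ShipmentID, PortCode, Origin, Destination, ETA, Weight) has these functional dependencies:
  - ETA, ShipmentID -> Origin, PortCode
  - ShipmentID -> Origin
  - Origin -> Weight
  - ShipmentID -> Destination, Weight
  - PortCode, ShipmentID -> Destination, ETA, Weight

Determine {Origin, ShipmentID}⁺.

Start with {Origin, ShipmentID}.
Origin -> Weight applies; add {Weight} → now {Origin, ShipmentID, Weight}.
ShipmentID -> Destination, Weight applies; add {Destination} → now {Destination, Origin, ShipmentID, Weight}.
No further FD applies.

{Destination, Origin, ShipmentID, Weight}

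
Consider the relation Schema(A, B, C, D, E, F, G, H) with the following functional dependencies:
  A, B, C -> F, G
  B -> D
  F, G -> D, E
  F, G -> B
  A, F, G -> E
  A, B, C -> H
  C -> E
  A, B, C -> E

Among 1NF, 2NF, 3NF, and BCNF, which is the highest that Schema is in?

1NF

Candidate keys: {A, B, C}, {A, C, F, G}. Prime attributes: {A, B, C, F, G}.
For B -> D we have {B}⁺ = {B, D}; {B} is not a superkey, so BCNF fails.
Because {D} is non-prime and the left side of B -> D is not a superkey, the relation is not in 3NF.
{B} is a proper subset of the key {A, B, C}, and {B}⁺ contains the non-prime attribute {D} — a partial dependency, so 2NF is violated.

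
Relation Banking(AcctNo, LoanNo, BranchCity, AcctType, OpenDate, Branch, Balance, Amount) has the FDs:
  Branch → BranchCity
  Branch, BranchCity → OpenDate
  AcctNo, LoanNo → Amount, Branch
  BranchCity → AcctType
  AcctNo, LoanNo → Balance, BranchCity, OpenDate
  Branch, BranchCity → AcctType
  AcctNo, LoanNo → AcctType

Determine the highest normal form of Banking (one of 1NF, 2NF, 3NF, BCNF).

2NF

Candidate key: {AcctNo, LoanNo}. Prime attributes: {AcctNo, LoanNo}.
For Branch → BranchCity we have {Branch}⁺ = {AcctType, Branch, BranchCity, OpenDate}; {Branch} is not a superkey, so BCNF fails.
Branch → BranchCity has non-prime {BranchCity} on the right and a non-superkey on the left, so 3NF fails.
Checking every proper subset of each key, none determines a non-prime attribute — 2NF is satisfied.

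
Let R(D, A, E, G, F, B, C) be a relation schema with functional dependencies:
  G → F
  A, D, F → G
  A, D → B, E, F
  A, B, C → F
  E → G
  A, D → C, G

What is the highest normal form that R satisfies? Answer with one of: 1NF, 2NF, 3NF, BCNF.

2NF

Candidate key: {A, D}. Prime attributes: {A, D}.
G → F breaks BCNF: {G}⁺ = {F, G}, so {G} is not a superkey.
G → F determines the non-prime attribute {F} from a non-superkey — 3NF is violated.
No proper subset of a key has a non-prime attribute in its closure, so there is no partial dependency; 2NF holds.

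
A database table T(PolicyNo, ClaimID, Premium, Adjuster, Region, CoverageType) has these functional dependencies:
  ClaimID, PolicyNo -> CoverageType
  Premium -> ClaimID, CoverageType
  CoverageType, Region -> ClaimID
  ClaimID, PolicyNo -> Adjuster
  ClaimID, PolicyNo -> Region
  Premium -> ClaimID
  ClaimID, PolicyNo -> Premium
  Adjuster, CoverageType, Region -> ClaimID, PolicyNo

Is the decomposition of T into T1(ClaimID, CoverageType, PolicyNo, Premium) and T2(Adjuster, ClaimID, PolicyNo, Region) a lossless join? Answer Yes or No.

The shared attributes are {ClaimID, PolicyNo} and {ClaimID, PolicyNo}⁺ = {Adjuster, ClaimID, CoverageType, PolicyNo, Premium, Region}.
This includes all of T1, so the common attributes are a superkey of T1 — the join is lossless.

Yes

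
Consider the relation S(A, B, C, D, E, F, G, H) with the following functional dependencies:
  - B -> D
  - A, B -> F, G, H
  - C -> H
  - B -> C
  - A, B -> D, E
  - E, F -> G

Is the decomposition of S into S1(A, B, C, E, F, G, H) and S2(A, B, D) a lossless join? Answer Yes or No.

Common attributes: {A, B}; their closure is {A, B, C, D, E, F, G, H}.
Since S1 ⊆ {A, B, C, D, E, F, G, H}, the intersection is a superkey of S1; the decomposition is lossless.

Yes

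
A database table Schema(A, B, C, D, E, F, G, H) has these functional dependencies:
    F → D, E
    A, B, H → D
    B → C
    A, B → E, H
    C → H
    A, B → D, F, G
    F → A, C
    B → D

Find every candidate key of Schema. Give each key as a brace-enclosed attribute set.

{B} never appears on the right of any FD, so every key must include it.
{A, B} is a candidate key since {A, B}⁺ = {A, B, C, D, E, F, G, H} covers every attribute.
{B, F} is a candidate key since {B, F}⁺ = {A, B, C, D, E, F, G, H} covers every attribute.
No proper subset of any of these is a key, and no other minimal superkey exists.

{A, B}, {B, F}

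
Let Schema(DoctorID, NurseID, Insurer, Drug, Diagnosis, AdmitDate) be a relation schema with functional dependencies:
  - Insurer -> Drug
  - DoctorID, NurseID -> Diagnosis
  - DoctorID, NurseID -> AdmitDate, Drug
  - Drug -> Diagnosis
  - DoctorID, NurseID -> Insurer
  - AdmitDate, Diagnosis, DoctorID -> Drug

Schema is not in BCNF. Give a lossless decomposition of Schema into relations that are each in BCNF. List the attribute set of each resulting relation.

Candidate key of the original relation: {DoctorID, NurseID}.
{AdmitDate, Diagnosis, DoctorID, Drug, Insurer, NurseID}: {Insurer} determines {Diagnosis, Drug, Insurer} here but is not a superkey — split on Insurer -> Diagnosis, Drug, giving {Diagnosis, Drug, Insurer} and {AdmitDate, DoctorID, Insurer, NurseID}.
{Diagnosis, Drug, Insurer}: {Drug} determines {Diagnosis, Drug} here but is not a superkey — split on Drug -> Diagnosis, giving {Diagnosis, Drug} and {Drug, Insurer}.
{Diagnosis, Drug}: every determinant is a superkey — BCNF.
{Drug, Insurer}: every determinant is a superkey — BCNF.
{AdmitDate, DoctorID, Insurer, NurseID}: every determinant is a superkey — BCNF.

{AdmitDate, DoctorID, Insurer, NurseID}; {Diagnosis, Drug}; {Drug, Insurer}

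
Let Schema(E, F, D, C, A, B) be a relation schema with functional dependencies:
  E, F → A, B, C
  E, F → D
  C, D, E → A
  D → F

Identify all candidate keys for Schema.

{D, E}, {E, F}

{E} never appears on the right of any FD, so every key must include it.
{D, E}⁺ = {A, B, C, D, E, F} — all of the relation — so {D, E} is a candidate key.
{E, F}⁺ = {A, B, C, D, E, F} — all of the relation — so {E, F} is a candidate key.
No proper subset of any of these is a key, and no other minimal superkey exists.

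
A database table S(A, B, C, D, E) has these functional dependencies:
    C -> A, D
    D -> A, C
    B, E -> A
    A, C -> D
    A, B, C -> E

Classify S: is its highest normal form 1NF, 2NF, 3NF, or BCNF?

1NF

Candidate keys: {B, C}, {B, D}. Prime attributes: {B, C, D}.
For C -> A, D we have {C}⁺ = {A, C, D}; {C} is not a superkey, so BCNF fails.
Because {A} is non-prime and the left side of C -> A, D is not a superkey, the relation is not in 3NF.
The proper key subset {C} of {B, C} determines non-prime {A}, so the relation is not even in 2NF.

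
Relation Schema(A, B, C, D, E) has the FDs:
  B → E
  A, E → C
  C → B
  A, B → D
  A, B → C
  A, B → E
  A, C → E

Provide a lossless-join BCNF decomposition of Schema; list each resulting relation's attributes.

{A, C, D}; {B, C}; {B, E}

Candidate keys of the original relation: {A, B}, {A, C}, {A, E}.
{A, B, C, D, E}: {B} determines {B, E} here but is not a superkey — split on B → E, giving {B, E} and {A, B, C, D}.
{B, E}: every determinant is a superkey — BCNF.
{A, B, C, D}: {C} determines {B, C} here but is not a superkey — split on C → B, giving {B, C} and {A, C, D}.
{B, C}: every determinant is a superkey — BCNF.
{A, C, D}: every determinant is a superkey — BCNF.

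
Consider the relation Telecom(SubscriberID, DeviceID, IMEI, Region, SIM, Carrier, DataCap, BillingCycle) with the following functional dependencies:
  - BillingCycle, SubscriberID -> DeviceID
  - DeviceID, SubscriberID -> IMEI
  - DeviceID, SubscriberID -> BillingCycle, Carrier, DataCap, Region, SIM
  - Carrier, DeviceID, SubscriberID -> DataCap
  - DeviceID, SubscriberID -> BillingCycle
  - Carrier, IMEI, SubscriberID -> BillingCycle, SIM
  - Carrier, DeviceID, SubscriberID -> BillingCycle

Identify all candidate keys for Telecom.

Attributes never on any right-hand side: {SubscriberID} — every candidate key must contain it.
{BillingCycle, SubscriberID}⁺ = {BillingCycle, Carrier, DataCap, DeviceID, IMEI, Region, SIM, SubscriberID} — all of the relation — so {BillingCycle, SubscriberID} is a candidate key.
{DeviceID, SubscriberID}⁺ = {BillingCycle, Carrier, DataCap, DeviceID, IMEI, Region, SIM, SubscriberID} — all of the relation — so {DeviceID, SubscriberID} is a candidate key.
{Carrier, IMEI, SubscriberID}⁺ = {BillingCycle, Carrier, DataCap, DeviceID, IMEI, Region, SIM, SubscriberID} — all of the relation — so {Carrier, IMEI, SubscriberID} is a candidate key.
No proper subset of any of these is a key, and no other minimal superkey exists.

{BillingCycle, SubscriberID}, {Carrier, IMEI, SubscriberID}, {DeviceID, SubscriberID}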